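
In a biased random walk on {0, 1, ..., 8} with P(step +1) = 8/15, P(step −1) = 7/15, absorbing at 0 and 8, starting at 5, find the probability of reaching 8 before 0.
P(hit 8 before 0) = (1 − (7/8)^5) / (1 − (7/8)^8) = 8172032/11012415

Let u_k denote P(reach 8 before 0 | start at k). Boundary: u_0 = 0, u_8 = 1. Recurrence: u_k = 8/15·u_{k+1} + 7/15·u_{k-1} for 1 ≤ k ≤ 7. Try u_k = A + B·r^k with r = q/p = (7/15)/(8/15) = 7/8. Substitution satisfies the recurrence; boundary conditions give:
  u_k = (1 − r^k) / (1 − r^N) = (1 − (7/8)^5) / (1 − (7/8)^8) = 8172032/11012415.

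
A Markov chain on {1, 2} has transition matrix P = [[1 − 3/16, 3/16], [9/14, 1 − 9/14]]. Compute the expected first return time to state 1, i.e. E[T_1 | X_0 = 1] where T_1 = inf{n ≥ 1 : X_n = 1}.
E[T_1 | X_0 = 1] = 1/π_1 = 31/24

For an irreducible recurrent Markov chain with stationary distribution π, E[T_i | X_0 = i] = 1/π_i (Kac's formula). Here π_1 = (9/14)/(3/16 + 9/14) = (9/14)/(93/112) = 24/31, so E[T_1 | X_0 = 1] = 1/π_1 = (3/16 + 9/14)/(9/14) = (93/112)/(9/14) = 31/24.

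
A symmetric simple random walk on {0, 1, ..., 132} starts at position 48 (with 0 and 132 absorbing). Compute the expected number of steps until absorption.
E[τ | X_0 = 48] = 4032

Let v_k = E[τ | X_0 = k]. Boundary: v_0 = v_132 = 0. Recurrence: v_k = 1 + (v_{k-1} + v_{k+1})/2 for 1 ≤ k ≤ 131. The particular solution to v_k − (v_{k-1} + v_{k+1})/2 = 1 is v_k = −k^2. Adding homogeneous solution A + B k and matching boundaries gives v_k = k (132 − k). Substituting k = 48: v_48 = 48 · 84 = 4032.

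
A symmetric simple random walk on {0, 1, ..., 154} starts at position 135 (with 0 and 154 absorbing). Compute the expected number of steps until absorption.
E[τ | X_0 = 135] = 2565

Let v_k = E[τ | X_0 = k]. Boundary: v_0 = v_154 = 0. Recurrence: v_k = 1 + (v_{k-1} + v_{k+1})/2 for 1 ≤ k ≤ 153. The particular solution to v_k − (v_{k-1} + v_{k+1})/2 = 1 is v_k = −k^2. Adding homogeneous solution A + B k and matching boundaries gives v_k = k (154 − k). Substituting k = 135: v_135 = 135 · 19 = 2565.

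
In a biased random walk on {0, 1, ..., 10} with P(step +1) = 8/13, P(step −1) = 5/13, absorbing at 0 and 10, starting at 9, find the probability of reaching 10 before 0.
P(hit 10 before 0) = (1 − (5/8)^9) / (1 − (5/8)^10) = 352705608/354658733

Let u_k denote P(reach 10 before 0 | start at k). Boundary: u_0 = 0, u_10 = 1. Recurrence: u_k = 8/13·u_{k+1} + 5/13·u_{k-1} for 1 ≤ k ≤ 9. Try u_k = A + B·r^k with r = q/p = (5/13)/(8/13) = 5/8. Substitution satisfies the recurrence; boundary conditions give:
  u_k = (1 − r^k) / (1 − r^N) = (1 − (5/8)^9) / (1 − (5/8)^10) = 352705608/354658733.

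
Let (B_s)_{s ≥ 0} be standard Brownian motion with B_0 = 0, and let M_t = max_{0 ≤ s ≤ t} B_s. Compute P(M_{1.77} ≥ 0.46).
P(M_{1.77} ≥ 0.46) = 2·P(B_{1.77} ≥ 0.46) = 2(1 − Φ(0.46/√1.77)) ≈ 0.7295

By the reflection principle for Brownian motion, P(M_t ≥ a) = 2 · P(B_t ≥ a) for a ≥ 0. Since B_t ~ N(0, t), P(B_t ≥ 0.46) = 1 − Φ(0.46/√t) = 1 − Φ(0.46/√1.77) = 1 − Φ(0.3458). So
  P(M_{1.77} ≥ 0.46) = 2(1 − Φ(0.3458)) ≈ 0.7295.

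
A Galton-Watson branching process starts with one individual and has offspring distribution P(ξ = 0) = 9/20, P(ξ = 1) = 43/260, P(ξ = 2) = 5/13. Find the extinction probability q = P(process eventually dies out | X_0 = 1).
q = 1

Mean offspring μ = 0·9/20 + 1·43/260 + 2·5/13 = 243/260 ≤ 1. For μ ≤ 1 with offspring not concentrated at 1, the Galton-Watson process goes extinct almost surely, so q = 1.
(Algebraic check: The pgf is f(s) = 9/20 + 43/260·s + 5/13·s². The extinction probability q is the smallest fixed point of f in [0, 1]. Setting s = f(s):
  5/13·s² + (43/260 − 1)·s + 9/20 = 0
  5/13·s² − (9/20 + 5/13)·s + 9/20 = 0
which factors as (s − 1)·(5/13·s − 9/20) = 0, giving roots s = 1 and s = (9/20)/(5/13) = 117/100. Since 117/100 ≥ 1, the smallest root in [0, 1] is s = 1.)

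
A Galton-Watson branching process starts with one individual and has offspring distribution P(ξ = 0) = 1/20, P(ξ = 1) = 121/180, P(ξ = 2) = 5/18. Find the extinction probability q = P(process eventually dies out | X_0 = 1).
q = 9/50

The pgf is f(s) = 1/20 + 121/180·s + 5/18·s². The extinction probability q is the smallest fixed point of f in [0, 1]. Setting s = f(s):
  5/18·s² + (121/180 − 1)·s + 1/20 = 0
  5/18·s² − (1/20 + 5/18)·s + 1/20 = 0
which factors as (s − 1)·(5/18·s − 1/20) = 0, giving roots s = 1 and s = (1/20)/(5/18) = 9/50.
Mean offspring μ = 121/180 + 2·5/18 = 221/180 > 1 (supercritical), so q < 1. The extinction probability is the smaller root: q = (1/20)/(5/18) = 9/50.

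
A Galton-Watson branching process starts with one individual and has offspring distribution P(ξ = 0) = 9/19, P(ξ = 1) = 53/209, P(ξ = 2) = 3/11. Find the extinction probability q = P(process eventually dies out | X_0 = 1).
q = 1

Mean offspring μ = 0·9/19 + 1·53/209 + 2·3/11 = 167/209 ≤ 1. For μ ≤ 1 with offspring not concentrated at 1, the Galton-Watson process goes extinct almost surely, so q = 1.
(Algebraic check: The pgf is f(s) = 9/19 + 53/209·s + 3/11·s². The extinction probability q is the smallest fixed point of f in [0, 1]. Setting s = f(s):
  3/11·s² + (53/209 − 1)·s + 9/19 = 0
  3/11·s² − (9/19 + 3/11)·s + 9/19 = 0
which factors as (s − 1)·(3/11·s − 9/19) = 0, giving roots s = 1 and s = (9/19)/(3/11) = 33/19. Since 33/19 ≥ 1, the smallest root in [0, 1] is s = 1.)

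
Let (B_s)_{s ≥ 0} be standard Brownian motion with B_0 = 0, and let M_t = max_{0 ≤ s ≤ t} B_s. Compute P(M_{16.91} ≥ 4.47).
P(M_{16.91} ≥ 4.47) = 2·P(B_{16.91} ≥ 4.47) = 2(1 − Φ(4.47/√16.91)) ≈ 0.2770

By the reflection principle for Brownian motion, P(M_t ≥ a) = 2 · P(B_t ≥ a) for a ≥ 0. Since B_t ~ N(0, t), P(B_t ≥ 4.47) = 1 − Φ(4.47/√t) = 1 − Φ(4.47/√16.91) = 1 − Φ(1.0870). So
  P(M_{16.91} ≥ 4.47) = 2(1 − Φ(1.0870)) ≈ 0.2770.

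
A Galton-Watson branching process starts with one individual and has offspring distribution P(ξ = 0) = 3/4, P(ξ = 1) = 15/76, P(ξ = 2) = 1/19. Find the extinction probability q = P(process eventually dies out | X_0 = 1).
q = 1

Mean offspring μ = 0·3/4 + 1·15/76 + 2·1/19 = 23/76 ≤ 1. For μ ≤ 1 with offspring not concentrated at 1, the Galton-Watson process goes extinct almost surely, so q = 1.
(Algebraic check: The pgf is f(s) = 3/4 + 15/76·s + 1/19·s². The extinction probability q is the smallest fixed point of f in [0, 1]. Setting s = f(s):
  1/19·s² + (15/76 − 1)·s + 3/4 = 0
  1/19·s² − (3/4 + 1/19)·s + 3/4 = 0
which factors as (s − 1)·(1/19·s − 3/4) = 0, giving roots s = 1 and s = (3/4)/(1/19) = 57/4. Since 57/4 ≥ 1, the smallest root in [0, 1] is s = 1.)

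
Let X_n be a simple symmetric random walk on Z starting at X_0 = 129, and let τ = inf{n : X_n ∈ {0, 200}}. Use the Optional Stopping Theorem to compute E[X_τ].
E[X_τ] = 129

X_n is a martingale and τ is a bounded-mean stopping time (indeed τ is finite a.s. with bounded expectation since the walk is in a bounded region). By the OST, E[X_τ] = E[X_0] = 129. Equivalently: E[X_τ] = 200 · P(hit 200 first) + 0 · P(hit 0 first) = 200 · (129/200) = 129.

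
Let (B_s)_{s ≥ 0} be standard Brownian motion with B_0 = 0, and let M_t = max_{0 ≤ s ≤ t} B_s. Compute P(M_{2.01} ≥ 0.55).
P(M_{2.01} ≥ 0.55) = 2·P(B_{2.01} ≥ 0.55) = 2(1 − Φ(0.55/√2.01)) ≈ 0.6981

By the reflection principle for Brownian motion, P(M_t ≥ a) = 2 · P(B_t ≥ a) for a ≥ 0. Since B_t ~ N(0, t), P(B_t ≥ 0.55) = 1 − Φ(0.55/√t) = 1 − Φ(0.55/√2.01) = 1 − Φ(0.3879). So
  P(M_{2.01} ≥ 0.55) = 2(1 − Φ(0.3879)) ≈ 0.6981.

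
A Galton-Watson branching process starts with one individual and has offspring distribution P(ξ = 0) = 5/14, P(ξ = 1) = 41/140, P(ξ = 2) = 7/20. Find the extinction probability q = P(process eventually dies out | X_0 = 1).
q = 1

Mean offspring μ = 0·5/14 + 1·41/140 + 2·7/20 = 139/140 ≤ 1. For μ ≤ 1 with offspring not concentrated at 1, the Galton-Watson process goes extinct almost surely, so q = 1.
(Algebraic check: The pgf is f(s) = 5/14 + 41/140·s + 7/20·s². The extinction probability q is the smallest fixed point of f in [0, 1]. Setting s = f(s):
  7/20·s² + (41/140 − 1)·s + 5/14 = 0
  7/20·s² − (5/14 + 7/20)·s + 5/14 = 0
which factors as (s − 1)·(7/20·s − 5/14) = 0, giving roots s = 1 and s = (5/14)/(7/20) = 50/49. Since 50/49 ≥ 1, the smallest root in [0, 1] is s = 1.)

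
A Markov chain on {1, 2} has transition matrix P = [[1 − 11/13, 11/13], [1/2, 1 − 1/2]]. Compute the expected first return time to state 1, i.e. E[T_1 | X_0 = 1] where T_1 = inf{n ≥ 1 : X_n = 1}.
E[T_1 | X_0 = 1] = 1/π_1 = 35/13

For an irreducible recurrent Markov chain with stationary distribution π, E[T_i | X_0 = i] = 1/π_i (Kac's formula). Here π_1 = (1/2)/(11/13 + 1/2) = (1/2)/(35/26) = 13/35, so E[T_1 | X_0 = 1] = 1/π_1 = (11/13 + 1/2)/(1/2) = (35/26)/(1/2) = 35/13.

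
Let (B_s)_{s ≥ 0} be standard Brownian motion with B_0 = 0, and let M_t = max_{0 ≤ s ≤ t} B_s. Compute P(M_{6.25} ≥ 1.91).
P(M_{6.25} ≥ 1.91) = 2·P(B_{6.25} ≥ 1.91) = 2(1 − Φ(1.91/√6.25)) ≈ 0.4449

By the reflection principle for Brownian motion, P(M_t ≥ a) = 2 · P(B_t ≥ a) for a ≥ 0. Since B_t ~ N(0, t), P(B_t ≥ 1.91) = 1 − Φ(1.91/√t) = 1 − Φ(1.91/√6.25) = 1 − Φ(0.7640). So
  P(M_{6.25} ≥ 1.91) = 2(1 − Φ(0.7640)) ≈ 0.4449.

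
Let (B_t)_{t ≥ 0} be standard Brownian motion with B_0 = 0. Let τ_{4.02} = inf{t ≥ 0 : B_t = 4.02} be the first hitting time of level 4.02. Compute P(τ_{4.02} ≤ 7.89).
P(τ_{4.02} ≤ 7.89) = 2(1 − Φ(4.02/√7.89)) = 2(1 − Φ(1.4312)) ≈ 0.1524

By the reflection principle for standard BM, P(τ_b ≤ t) = 2 · P(B_t ≥ b). Since B_t ~ N(0, t), P(B_t ≥ 4.02) = 1 − Φ(4.02/√t) = 1 − Φ(4.02/√7.89) = 1 − Φ(1.4312) ≈ 0.07619. Doubling: P(τ_{4.02} ≤ 7.89) ≈ 2 · 0.07619 = 0.15238 ≈ 0.1524.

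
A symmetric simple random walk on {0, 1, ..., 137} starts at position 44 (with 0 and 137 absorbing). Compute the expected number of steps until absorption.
E[τ | X_0 = 44] = 4092

Let v_k = E[τ | X_0 = k]. Boundary: v_0 = v_137 = 0. Recurrence: v_k = 1 + (v_{k-1} + v_{k+1})/2 for 1 ≤ k ≤ 136. The particular solution to v_k − (v_{k-1} + v_{k+1})/2 = 1 is v_k = −k^2. Adding homogeneous solution A + B k and matching boundaries gives v_k = k (137 − k). Substituting k = 44: v_44 = 44 · 93 = 4092.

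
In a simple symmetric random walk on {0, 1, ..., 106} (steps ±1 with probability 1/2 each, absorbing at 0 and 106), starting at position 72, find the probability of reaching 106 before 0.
P(hit 106 before 0) = 72/106 = 36/53

Let u_k = P(hit 106 before 0 | start at k). Then u_0 = 0, u_106 = 1, and u_k = u_{k-1}/2 + u_{k+1}/2 for 1 ≤ k ≤ 105. This harmonic recurrence is solved by u_k = k/106, giving u_72 = 72/106 = 36/53.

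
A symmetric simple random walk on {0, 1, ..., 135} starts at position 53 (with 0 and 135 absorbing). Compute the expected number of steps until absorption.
E[τ | X_0 = 53] = 4346

Let v_k = E[τ | X_0 = k]. Boundary: v_0 = v_135 = 0. Recurrence: v_k = 1 + (v_{k-1} + v_{k+1})/2 for 1 ≤ k ≤ 134. The particular solution to v_k − (v_{k-1} + v_{k+1})/2 = 1 is v_k = −k^2. Adding homogeneous solution A + B k and matching boundaries gives v_k = k (135 − k). Substituting k = 53: v_53 = 53 · 82 = 4346.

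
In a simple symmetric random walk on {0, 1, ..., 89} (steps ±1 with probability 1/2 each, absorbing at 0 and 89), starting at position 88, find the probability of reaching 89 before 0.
P(hit 89 before 0) = 88/89

Let u_k = P(hit 89 before 0 | start at k). Then u_0 = 0, u_89 = 1, and u_k = u_{k-1}/2 + u_{k+1}/2 for 1 ≤ k ≤ 88. This harmonic recurrence is solved by u_k = k/89, giving u_88 = 88/89.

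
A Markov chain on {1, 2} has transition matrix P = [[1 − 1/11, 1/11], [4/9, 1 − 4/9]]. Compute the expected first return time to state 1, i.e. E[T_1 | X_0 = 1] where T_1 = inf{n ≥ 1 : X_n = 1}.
E[T_1 | X_0 = 1] = 1/π_1 = 53/44

For an irreducible recurrent Markov chain with stationary distribution π, E[T_i | X_0 = i] = 1/π_i (Kac's formula). Here π_1 = (4/9)/(1/11 + 4/9) = (4/9)/(53/99) = 44/53, so E[T_1 | X_0 = 1] = 1/π_1 = (1/11 + 4/9)/(4/9) = (53/99)/(4/9) = 53/44.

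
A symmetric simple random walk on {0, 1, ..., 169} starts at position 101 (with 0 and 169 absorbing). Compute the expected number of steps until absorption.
E[τ | X_0 = 101] = 6868

Let v_k = E[τ | X_0 = k]. Boundary: v_0 = v_169 = 0. Recurrence: v_k = 1 + (v_{k-1} + v_{k+1})/2 for 1 ≤ k ≤ 168. The particular solution to v_k − (v_{k-1} + v_{k+1})/2 = 1 is v_k = −k^2. Adding homogeneous solution A + B k and matching boundaries gives v_k = k (169 − k). Substituting k = 101: v_101 = 101 · 68 = 6868.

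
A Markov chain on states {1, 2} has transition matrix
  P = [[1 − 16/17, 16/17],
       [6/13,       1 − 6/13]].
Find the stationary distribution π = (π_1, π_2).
π_1 = 51/155, π_2 = 104/155

Solve πP = π with π_1 + π_2 = 1. From πP = π: π_1 · (1 − 16/17) + π_2 · 6/13 = π_1 ⇒ π_2 · 6/13 = π_1 · 16/17 ⇒ π_2/π_1 = (16/17)/(6/13) = 104/51. Together with π_1 + π_2 = 1:
  π_1 = (6/13)/(16/17 + 6/13) = (6/13)/(310/221) = 51/155,
  π_2 = (16/17)/(16/17 + 6/13) = (16/17)/(310/221) = 104/155.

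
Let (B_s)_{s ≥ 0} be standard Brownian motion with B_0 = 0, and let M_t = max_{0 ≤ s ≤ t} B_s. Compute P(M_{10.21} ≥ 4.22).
P(M_{10.21} ≥ 4.22) = 2·P(B_{10.21} ≥ 4.22) = 2(1 − Φ(4.22/√10.21)) ≈ 0.1866

By the reflection principle for Brownian motion, P(M_t ≥ a) = 2 · P(B_t ≥ a) for a ≥ 0. Since B_t ~ N(0, t), P(B_t ≥ 4.22) = 1 − Φ(4.22/√t) = 1 − Φ(4.22/√10.21) = 1 − Φ(1.3207). So
  P(M_{10.21} ≥ 4.22) = 2(1 − Φ(1.3207)) ≈ 0.1866.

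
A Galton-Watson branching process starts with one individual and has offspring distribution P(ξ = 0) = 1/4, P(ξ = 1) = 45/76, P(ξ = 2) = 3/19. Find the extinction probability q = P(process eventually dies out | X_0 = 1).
q = 1

Mean offspring μ = 0·1/4 + 1·45/76 + 2·3/19 = 69/76 ≤ 1. For μ ≤ 1 with offspring not concentrated at 1, the Galton-Watson process goes extinct almost surely, so q = 1.
(Algebraic check: The pgf is f(s) = 1/4 + 45/76·s + 3/19·s². The extinction probability q is the smallest fixed point of f in [0, 1]. Setting s = f(s):
  3/19·s² + (45/76 − 1)·s + 1/4 = 0
  3/19·s² − (1/4 + 3/19)·s + 1/4 = 0
which factors as (s − 1)·(3/19·s − 1/4) = 0, giving roots s = 1 and s = (1/4)/(3/19) = 19/12. Since 19/12 ≥ 1, the smallest root in [0, 1] is s = 1.)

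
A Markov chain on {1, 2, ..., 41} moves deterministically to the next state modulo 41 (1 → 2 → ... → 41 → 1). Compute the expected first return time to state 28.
E[T_28 | X_0 = 28] = 41

The chain cycles deterministically, so starting at state 28 it returns in exactly 41 steps. Equivalently, the stationary distribution is uniform π_j = 1/41 for every state j, so by Kac's formula E[T_28] = 1/π_28 = 41.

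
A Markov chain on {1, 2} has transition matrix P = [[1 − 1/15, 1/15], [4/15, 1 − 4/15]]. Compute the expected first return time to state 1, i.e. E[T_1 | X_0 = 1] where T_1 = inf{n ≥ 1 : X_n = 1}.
E[T_1 | X_0 = 1] = 1/π_1 = 5/4

For an irreducible recurrent Markov chain with stationary distribution π, E[T_i | X_0 = i] = 1/π_i (Kac's formula). Here π_1 = (4/15)/(1/15 + 4/15) = (4/15)/(1/3) = 4/5, so E[T_1 | X_0 = 1] = 1/π_1 = (1/15 + 4/15)/(4/15) = (1/3)/(4/15) = 5/4.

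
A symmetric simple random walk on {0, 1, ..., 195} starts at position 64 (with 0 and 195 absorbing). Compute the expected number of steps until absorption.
E[τ | X_0 = 64] = 8384

Let v_k = E[τ | X_0 = k]. Boundary: v_0 = v_195 = 0. Recurrence: v_k = 1 + (v_{k-1} + v_{k+1})/2 for 1 ≤ k ≤ 194. The particular solution to v_k − (v_{k-1} + v_{k+1})/2 = 1 is v_k = −k^2. Adding homogeneous solution A + B k and matching boundaries gives v_k = k (195 − k). Substituting k = 64: v_64 = 64 · 131 = 8384.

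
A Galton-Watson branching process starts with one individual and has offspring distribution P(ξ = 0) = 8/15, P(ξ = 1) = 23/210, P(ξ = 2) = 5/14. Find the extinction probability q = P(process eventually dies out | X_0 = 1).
q = 1

Mean offspring μ = 0·8/15 + 1·23/210 + 2·5/14 = 173/210 ≤ 1. For μ ≤ 1 with offspring not concentrated at 1, the Galton-Watson process goes extinct almost surely, so q = 1.
(Algebraic check: The pgf is f(s) = 8/15 + 23/210·s + 5/14·s². The extinction probability q is the smallest fixed point of f in [0, 1]. Setting s = f(s):
  5/14·s² + (23/210 − 1)·s + 8/15 = 0
  5/14·s² − (8/15 + 5/14)·s + 8/15 = 0
which factors as (s − 1)·(5/14·s − 8/15) = 0, giving roots s = 1 and s = (8/15)/(5/14) = 112/75. Since 112/75 ≥ 1, the smallest root in [0, 1] is s = 1.)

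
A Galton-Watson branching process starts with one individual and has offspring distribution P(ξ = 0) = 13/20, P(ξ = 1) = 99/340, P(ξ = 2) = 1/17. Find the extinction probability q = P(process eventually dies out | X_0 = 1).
q = 1

Mean offspring μ = 0·13/20 + 1·99/340 + 2·1/17 = 139/340 ≤ 1. For μ ≤ 1 with offspring not concentrated at 1, the Galton-Watson process goes extinct almost surely, so q = 1.
(Algebraic check: The pgf is f(s) = 13/20 + 99/340·s + 1/17·s². The extinction probability q is the smallest fixed point of f in [0, 1]. Setting s = f(s):
  1/17·s² + (99/340 − 1)·s + 13/20 = 0
  1/17·s² − (13/20 + 1/17)·s + 13/20 = 0
which factors as (s − 1)·(1/17·s − 13/20) = 0, giving roots s = 1 and s = (13/20)/(1/17) = 221/20. Since 221/20 ≥ 1, the smallest root in [0, 1] is s = 1.)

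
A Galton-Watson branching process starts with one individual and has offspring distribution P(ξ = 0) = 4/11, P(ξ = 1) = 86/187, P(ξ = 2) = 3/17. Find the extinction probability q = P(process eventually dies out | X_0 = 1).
q = 1

Mean offspring μ = 0·4/11 + 1·86/187 + 2·3/17 = 152/187 ≤ 1. For μ ≤ 1 with offspring not concentrated at 1, the Galton-Watson process goes extinct almost surely, so q = 1.
(Algebraic check: The pgf is f(s) = 4/11 + 86/187·s + 3/17·s². The extinction probability q is the smallest fixed point of f in [0, 1]. Setting s = f(s):
  3/17·s² + (86/187 − 1)·s + 4/11 = 0
  3/17·s² − (4/11 + 3/17)·s + 4/11 = 0
which factors as (s − 1)·(3/17·s − 4/11) = 0, giving roots s = 1 and s = (4/11)/(3/17) = 68/33. Since 68/33 ≥ 1, the smallest root in [0, 1] is s = 1.)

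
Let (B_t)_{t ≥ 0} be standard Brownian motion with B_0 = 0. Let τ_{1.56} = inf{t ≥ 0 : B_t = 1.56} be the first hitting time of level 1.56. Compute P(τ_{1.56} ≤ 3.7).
P(τ_{1.56} ≤ 3.7) = 2(1 − Φ(1.56/√3.7)) = 2(1 − Φ(0.8110)) ≈ 0.4174

By the reflection principle for standard BM, P(τ_b ≤ t) = 2 · P(B_t ≥ b). Since B_t ~ N(0, t), P(B_t ≥ 1.56) = 1 − Φ(1.56/√t) = 1 − Φ(1.56/√3.7) = 1 − Φ(0.8110) ≈ 0.20868. Doubling: P(τ_{1.56} ≤ 3.7) ≈ 2 · 0.20868 = 0.41736 ≈ 0.4174.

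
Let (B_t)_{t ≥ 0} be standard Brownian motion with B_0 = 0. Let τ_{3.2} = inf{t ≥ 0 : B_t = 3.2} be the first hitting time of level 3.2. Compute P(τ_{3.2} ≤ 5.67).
P(τ_{3.2} ≤ 5.67) = 2(1 − Φ(3.2/√5.67)) = 2(1 − Φ(1.3439)) ≈ 0.1790

By the reflection principle for standard BM, P(τ_b ≤ t) = 2 · P(B_t ≥ b). Since B_t ~ N(0, t), P(B_t ≥ 3.2) = 1 − Φ(3.2/√t) = 1 − Φ(3.2/√5.67) = 1 − Φ(1.3439) ≈ 0.08949. Doubling: P(τ_{3.2} ≤ 5.67) ≈ 2 · 0.08949 = 0.17898 ≈ 0.1790.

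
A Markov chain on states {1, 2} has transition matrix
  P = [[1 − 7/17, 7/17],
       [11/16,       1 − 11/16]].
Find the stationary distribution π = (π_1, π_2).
π_1 = 187/299, π_2 = 112/299

Solve πP = π with π_1 + π_2 = 1. From πP = π: π_1 · (1 − 7/17) + π_2 · 11/16 = π_1 ⇒ π_2 · 11/16 = π_1 · 7/17 ⇒ π_2/π_1 = (7/17)/(11/16) = 112/187. Together with π_1 + π_2 = 1:
  π_1 = (11/16)/(7/17 + 11/16) = (11/16)/(299/272) = 187/299,
  π_2 = (7/17)/(7/17 + 11/16) = (7/17)/(299/272) = 112/299.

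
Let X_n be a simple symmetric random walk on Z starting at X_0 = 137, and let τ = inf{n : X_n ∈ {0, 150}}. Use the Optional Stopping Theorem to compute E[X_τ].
E[X_τ] = 137

X_n is a martingale and τ is a bounded-mean stopping time (indeed τ is finite a.s. with bounded expectation since the walk is in a bounded region). By the OST, E[X_τ] = E[X_0] = 137. Equivalently: E[X_τ] = 150 · P(hit 150 first) + 0 · P(hit 0 first) = 150 · (137/150) = 137.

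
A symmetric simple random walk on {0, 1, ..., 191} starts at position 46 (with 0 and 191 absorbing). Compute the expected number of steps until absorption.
E[τ | X_0 = 46] = 6670

Let v_k = E[τ | X_0 = k]. Boundary: v_0 = v_191 = 0. Recurrence: v_k = 1 + (v_{k-1} + v_{k+1})/2 for 1 ≤ k ≤ 190. The particular solution to v_k − (v_{k-1} + v_{k+1})/2 = 1 is v_k = −k^2. Adding homogeneous solution A + B k and matching boundaries gives v_k = k (191 − k). Substituting k = 46: v_46 = 46 · 145 = 6670.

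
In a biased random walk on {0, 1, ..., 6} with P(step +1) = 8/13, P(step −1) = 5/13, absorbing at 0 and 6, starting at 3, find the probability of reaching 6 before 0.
P(hit 6 before 0) = (1 − (5/8)^3) / (1 − (5/8)^6) = 512/637

Let u_k denote P(reach 6 before 0 | start at k). Boundary: u_0 = 0, u_6 = 1. Recurrence: u_k = 8/13·u_{k+1} + 5/13·u_{k-1} for 1 ≤ k ≤ 5. Try u_k = A + B·r^k with r = q/p = (5/13)/(8/13) = 5/8. Substitution satisfies the recurrence; boundary conditions give:
  u_k = (1 − r^k) / (1 − r^N) = (1 − (5/8)^3) / (1 − (5/8)^6) = 512/637.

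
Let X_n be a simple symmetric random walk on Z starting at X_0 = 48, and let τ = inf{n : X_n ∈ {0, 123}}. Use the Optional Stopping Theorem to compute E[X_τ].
E[X_τ] = 48

X_n is a martingale and τ is a bounded-mean stopping time (indeed τ is finite a.s. with bounded expectation since the walk is in a bounded region). By the OST, E[X_τ] = E[X_0] = 48. Equivalently: E[X_τ] = 123 · P(hit 123 first) + 0 · P(hit 0 first) = 123 · (48/123) = 48.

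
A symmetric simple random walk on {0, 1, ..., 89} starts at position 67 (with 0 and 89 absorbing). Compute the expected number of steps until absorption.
E[τ | X_0 = 67] = 1474

Let v_k = E[τ | X_0 = k]. Boundary: v_0 = v_89 = 0. Recurrence: v_k = 1 + (v_{k-1} + v_{k+1})/2 for 1 ≤ k ≤ 88. The particular solution to v_k − (v_{k-1} + v_{k+1})/2 = 1 is v_k = −k^2. Adding homogeneous solution A + B k and matching boundaries gives v_k = k (89 − k). Substituting k = 67: v_67 = 67 · 22 = 1474.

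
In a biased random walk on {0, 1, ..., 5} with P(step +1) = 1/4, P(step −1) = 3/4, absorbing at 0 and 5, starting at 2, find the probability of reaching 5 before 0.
P(hit 5 before 0) = (1 − (3)^2) / (1 − (3)^5) = 4/121

Let u_k denote P(reach 5 before 0 | start at k). Boundary: u_0 = 0, u_5 = 1. Recurrence: u_k = 1/4·u_{k+1} + 3/4·u_{k-1} for 1 ≤ k ≤ 4. Try u_k = A + B·r^k with r = q/p = (3/4)/(1/4) = 3. Substitution satisfies the recurrence; boundary conditions give:
  u_k = (1 − r^k) / (1 − r^N) = (1 − (3)^2) / (1 − (3)^5) = 4/121.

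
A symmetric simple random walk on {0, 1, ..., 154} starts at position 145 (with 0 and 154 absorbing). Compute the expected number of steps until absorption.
E[τ | X_0 = 145] = 1305

Let v_k = E[τ | X_0 = k]. Boundary: v_0 = v_154 = 0. Recurrence: v_k = 1 + (v_{k-1} + v_{k+1})/2 for 1 ≤ k ≤ 153. The particular solution to v_k − (v_{k-1} + v_{k+1})/2 = 1 is v_k = −k^2. Adding homogeneous solution A + B k and matching boundaries gives v_k = k (154 − k). Substituting k = 145: v_145 = 145 · 9 = 1305.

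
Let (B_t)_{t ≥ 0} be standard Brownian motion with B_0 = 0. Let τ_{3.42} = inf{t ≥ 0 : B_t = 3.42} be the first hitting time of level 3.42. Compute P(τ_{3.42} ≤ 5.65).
P(τ_{3.42} ≤ 5.65) = 2(1 − Φ(3.42/√5.65)) = 2(1 − Φ(1.4388)) ≈ 0.1502

By the reflection principle for standard BM, P(τ_b ≤ t) = 2 · P(B_t ≥ b). Since B_t ~ N(0, t), P(B_t ≥ 3.42) = 1 − Φ(3.42/√t) = 1 − Φ(3.42/√5.65) = 1 − Φ(1.4388) ≈ 0.07510. Doubling: P(τ_{3.42} ≤ 5.65) ≈ 2 · 0.07510 = 0.15020 ≈ 0.1502.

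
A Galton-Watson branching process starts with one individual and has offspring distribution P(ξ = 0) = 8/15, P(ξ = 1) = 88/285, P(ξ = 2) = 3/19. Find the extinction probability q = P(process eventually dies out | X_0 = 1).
q = 1

Mean offspring μ = 0·8/15 + 1·88/285 + 2·3/19 = 178/285 ≤ 1. For μ ≤ 1 with offspring not concentrated at 1, the Galton-Watson process goes extinct almost surely, so q = 1.
(Algebraic check: The pgf is f(s) = 8/15 + 88/285·s + 3/19·s². The extinction probability q is the smallest fixed point of f in [0, 1]. Setting s = f(s):
  3/19·s² + (88/285 − 1)·s + 8/15 = 0
  3/19·s² − (8/15 + 3/19)·s + 8/15 = 0
which factors as (s − 1)·(3/19·s − 8/15) = 0, giving roots s = 1 and s = (8/15)/(3/19) = 152/45. Since 152/45 ≥ 1, the smallest root in [0, 1] is s = 1.)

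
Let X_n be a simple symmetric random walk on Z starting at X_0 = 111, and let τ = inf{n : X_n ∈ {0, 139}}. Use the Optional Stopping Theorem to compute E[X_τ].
E[X_τ] = 111

X_n is a martingale and τ is a bounded-mean stopping time (indeed τ is finite a.s. with bounded expectation since the walk is in a bounded region). By the OST, E[X_τ] = E[X_0] = 111. Equivalently: E[X_τ] = 139 · P(hit 139 first) + 0 · P(hit 0 first) = 139 · (111/139) = 111.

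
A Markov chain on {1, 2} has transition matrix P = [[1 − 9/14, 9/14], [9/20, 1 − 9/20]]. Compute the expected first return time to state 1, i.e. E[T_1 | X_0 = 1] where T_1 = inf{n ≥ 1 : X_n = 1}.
E[T_1 | X_0 = 1] = 1/π_1 = 17/7

For an irreducible recurrent Markov chain with stationary distribution π, E[T_i | X_0 = i] = 1/π_i (Kac's formula). Here π_1 = (9/20)/(9/14 + 9/20) = (9/20)/(153/140) = 7/17, so E[T_1 | X_0 = 1] = 1/π_1 = (9/14 + 9/20)/(9/20) = (153/140)/(9/20) = 17/7.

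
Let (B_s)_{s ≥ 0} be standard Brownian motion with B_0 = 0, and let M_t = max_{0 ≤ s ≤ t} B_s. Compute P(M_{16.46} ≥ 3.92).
P(M_{16.46} ≥ 3.92) = 2·P(B_{16.46} ≥ 3.92) = 2(1 − Φ(3.92/√16.46)) ≈ 0.3339

By the reflection principle for Brownian motion, P(M_t ≥ a) = 2 · P(B_t ≥ a) for a ≥ 0. Since B_t ~ N(0, t), P(B_t ≥ 3.92) = 1 − Φ(3.92/√t) = 1 − Φ(3.92/√16.46) = 1 − Φ(0.9662). So
  P(M_{16.46} ≥ 3.92) = 2(1 − Φ(0.9662)) ≈ 0.3339.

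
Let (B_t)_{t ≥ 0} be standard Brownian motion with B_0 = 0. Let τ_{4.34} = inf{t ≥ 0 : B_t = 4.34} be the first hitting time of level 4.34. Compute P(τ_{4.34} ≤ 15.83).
P(τ_{4.34} ≤ 15.83) = 2(1 − Φ(4.34/√15.83)) = 2(1 − Φ(1.0908)) ≈ 0.2754

By the reflection principle for standard BM, P(τ_b ≤ t) = 2 · P(B_t ≥ b). Since B_t ~ N(0, t), P(B_t ≥ 4.34) = 1 − Φ(4.34/√t) = 1 − Φ(4.34/√15.83) = 1 − Φ(1.0908) ≈ 0.13768. Doubling: P(τ_{4.34} ≤ 15.83) ≈ 2 · 0.13768 = 0.27536 ≈ 0.2754.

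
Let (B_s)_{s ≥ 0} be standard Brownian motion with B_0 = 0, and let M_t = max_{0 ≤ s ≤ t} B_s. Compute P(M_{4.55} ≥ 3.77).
P(M_{4.55} ≥ 3.77) = 2·P(B_{4.55} ≥ 3.77) = 2(1 − Φ(3.77/√4.55)) ≈ 0.0772

By the reflection principle for Brownian motion, P(M_t ≥ a) = 2 · P(B_t ≥ a) for a ≥ 0. Since B_t ~ N(0, t), P(B_t ≥ 3.77) = 1 − Φ(3.77/√t) = 1 − Φ(3.77/√4.55) = 1 − Φ(1.7674). So
  P(M_{4.55} ≥ 3.77) = 2(1 − Φ(1.7674)) ≈ 0.0772.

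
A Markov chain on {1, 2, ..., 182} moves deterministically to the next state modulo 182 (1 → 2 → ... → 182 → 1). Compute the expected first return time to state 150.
E[T_150 | X_0 = 150] = 182

The chain cycles deterministically, so starting at state 150 it returns in exactly 182 steps. Equivalently, the stationary distribution is uniform π_j = 1/182 for every state j, so by Kac's formula E[T_150] = 1/π_150 = 182.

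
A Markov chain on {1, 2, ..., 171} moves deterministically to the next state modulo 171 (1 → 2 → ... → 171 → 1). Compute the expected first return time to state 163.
E[T_163 | X_0 = 163] = 171

The chain cycles deterministically, so starting at state 163 it returns in exactly 171 steps. Equivalently, the stationary distribution is uniform π_j = 1/171 for every state j, so by Kac's formula E[T_163] = 1/π_163 = 171.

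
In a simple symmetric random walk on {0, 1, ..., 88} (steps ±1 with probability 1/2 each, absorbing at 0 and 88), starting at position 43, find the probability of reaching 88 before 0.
P(hit 88 before 0) = 43/88

Let u_k = P(hit 88 before 0 | start at k). Then u_0 = 0, u_88 = 1, and u_k = u_{k-1}/2 + u_{k+1}/2 for 1 ≤ k ≤ 87. This harmonic recurrence is solved by u_k = k/88, giving u_43 = 43/88.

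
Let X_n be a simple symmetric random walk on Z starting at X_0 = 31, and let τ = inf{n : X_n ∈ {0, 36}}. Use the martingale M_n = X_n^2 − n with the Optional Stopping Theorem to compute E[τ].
E[τ] = 155

M_n = X_n^2 − n is a martingale (since E[X_{n+1}^2 | F_n] = X_n^2 + 1). By OST (τ has finite mean in a bounded region), E[M_τ] = E[M_0] = X_0^2 − 0 = 31^2 = 961. Also E[M_τ] = E[X_τ^2] − E[τ]. The walk exits at 0 or 36, with P(hit 36 first) = 31/36, so E[X_τ^2] = 36^2 · 31/36 + 0 = 1116. Thus E[τ] = E[X_τ^2] − E[M_τ] = 1116 − 961 = 155 = 31(36 − 31) = 155.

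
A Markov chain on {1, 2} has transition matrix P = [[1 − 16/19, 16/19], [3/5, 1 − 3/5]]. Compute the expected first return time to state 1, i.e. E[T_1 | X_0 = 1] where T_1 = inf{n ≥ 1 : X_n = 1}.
E[T_1 | X_0 = 1] = 1/π_1 = 137/57

For an irreducible recurrent Markov chain with stationary distribution π, E[T_i | X_0 = i] = 1/π_i (Kac's formula). Here π_1 = (3/5)/(16/19 + 3/5) = (3/5)/(137/95) = 57/137, so E[T_1 | X_0 = 1] = 1/π_1 = (16/19 + 3/5)/(3/5) = (137/95)/(3/5) = 137/57.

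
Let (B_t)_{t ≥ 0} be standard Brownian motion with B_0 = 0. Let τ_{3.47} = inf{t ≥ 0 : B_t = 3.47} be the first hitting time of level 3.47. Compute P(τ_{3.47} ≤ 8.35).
P(τ_{3.47} ≤ 8.35) = 2(1 − Φ(3.47/√8.35)) = 2(1 − Φ(1.2008)) ≈ 0.2298

By the reflection principle for standard BM, P(τ_b ≤ t) = 2 · P(B_t ≥ b). Since B_t ~ N(0, t), P(B_t ≥ 3.47) = 1 − Φ(3.47/√t) = 1 − Φ(3.47/√8.35) = 1 − Φ(1.2008) ≈ 0.11491. Doubling: P(τ_{3.47} ≤ 8.35) ≈ 2 · 0.11491 = 0.22982 ≈ 0.2298.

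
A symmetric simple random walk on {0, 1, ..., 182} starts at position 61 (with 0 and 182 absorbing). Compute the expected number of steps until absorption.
E[τ | X_0 = 61] = 7381

Let v_k = E[τ | X_0 = k]. Boundary: v_0 = v_182 = 0. Recurrence: v_k = 1 + (v_{k-1} + v_{k+1})/2 for 1 ≤ k ≤ 181. The particular solution to v_k − (v_{k-1} + v_{k+1})/2 = 1 is v_k = −k^2. Adding homogeneous solution A + B k and matching boundaries gives v_k = k (182 − k). Substituting k = 61: v_61 = 61 · 121 = 7381.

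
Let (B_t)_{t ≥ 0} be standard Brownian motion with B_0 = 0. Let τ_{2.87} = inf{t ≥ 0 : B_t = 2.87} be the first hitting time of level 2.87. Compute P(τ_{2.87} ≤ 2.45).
P(τ_{2.87} ≤ 2.45) = 2(1 − Φ(2.87/√2.45)) = 2(1 − Φ(1.8336)) ≈ 0.0667

By the reflection principle for standard BM, P(τ_b ≤ t) = 2 · P(B_t ≥ b). Since B_t ~ N(0, t), P(B_t ≥ 2.87) = 1 − Φ(2.87/√t) = 1 − Φ(2.87/√2.45) = 1 − Φ(1.8336) ≈ 0.03336. Doubling: P(τ_{2.87} ≤ 2.45) ≈ 2 · 0.03336 = 0.06672 ≈ 0.0667.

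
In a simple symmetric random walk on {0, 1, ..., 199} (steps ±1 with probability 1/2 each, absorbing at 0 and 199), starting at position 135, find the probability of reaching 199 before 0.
P(hit 199 before 0) = 135/199

Let u_k = P(hit 199 before 0 | start at k). Then u_0 = 0, u_199 = 1, and u_k = u_{k-1}/2 + u_{k+1}/2 for 1 ≤ k ≤ 198. This harmonic recurrence is solved by u_k = k/199, giving u_135 = 135/199.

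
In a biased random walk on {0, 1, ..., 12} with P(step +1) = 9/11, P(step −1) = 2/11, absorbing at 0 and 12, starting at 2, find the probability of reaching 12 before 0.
P(hit 12 before 0) = (1 − (2/9)^2) / (1 − (2/9)^12) = 3486784401/3667916005

Let u_k denote P(reach 12 before 0 | start at k). Boundary: u_0 = 0, u_12 = 1. Recurrence: u_k = 9/11·u_{k+1} + 2/11·u_{k-1} for 1 ≤ k ≤ 11. Try u_k = A + B·r^k with r = q/p = (2/11)/(9/11) = 2/9. Substitution satisfies the recurrence; boundary conditions give:
  u_k = (1 − r^k) / (1 − r^N) = (1 − (2/9)^2) / (1 − (2/9)^12) = 3486784401/3667916005.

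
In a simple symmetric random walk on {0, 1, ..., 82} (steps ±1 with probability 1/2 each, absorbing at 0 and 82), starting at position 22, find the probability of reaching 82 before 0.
P(hit 82 before 0) = 22/82 = 11/41

Let u_k = P(hit 82 before 0 | start at k). Then u_0 = 0, u_82 = 1, and u_k = u_{k-1}/2 + u_{k+1}/2 for 1 ≤ k ≤ 81. This harmonic recurrence is solved by u_k = k/82, giving u_22 = 22/82 = 11/41.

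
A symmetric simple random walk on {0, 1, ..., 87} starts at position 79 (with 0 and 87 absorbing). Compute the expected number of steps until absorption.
E[τ | X_0 = 79] = 632

Let v_k = E[τ | X_0 = k]. Boundary: v_0 = v_87 = 0. Recurrence: v_k = 1 + (v_{k-1} + v_{k+1})/2 for 1 ≤ k ≤ 86. The particular solution to v_k − (v_{k-1} + v_{k+1})/2 = 1 is v_k = −k^2. Adding homogeneous solution A + B k and matching boundaries gives v_k = k (87 − k). Substituting k = 79: v_79 = 79 · 8 = 632.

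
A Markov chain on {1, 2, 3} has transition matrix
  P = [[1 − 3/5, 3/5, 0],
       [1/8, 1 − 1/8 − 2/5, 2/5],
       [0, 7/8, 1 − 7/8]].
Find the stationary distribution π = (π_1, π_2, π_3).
π = (175/1399, 840/1399, 384/1399)

This is a birth-death chain on three states, which satisfies detailed balance: π_1 · P_{12} = π_2 · P_{21} and π_2 · P_{23} = π_3 · P_{32}.
From π_1 · 3/5 = π_2 · 1/8: π_2/π_1 = (3/5)/(1/8) = 24/5.
From π_2 · 2/5 = π_3 · 7/8: π_3/π_2 = (2/5)/(7/8) = 16/35.
Take π_1 proportional to 1; then unnormalized π = (1, 24/5, 384/175). Normalize by dividing by the sum 1399/175:
  π = (175/1399, 840/1399, 384/1399).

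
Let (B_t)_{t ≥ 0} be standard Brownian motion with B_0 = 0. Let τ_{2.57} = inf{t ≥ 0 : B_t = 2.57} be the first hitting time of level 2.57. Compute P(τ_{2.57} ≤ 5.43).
P(τ_{2.57} ≤ 5.43) = 2(1 − Φ(2.57/√5.43)) = 2(1 − Φ(1.1029)) ≈ 0.2701

By the reflection principle for standard BM, P(τ_b ≤ t) = 2 · P(B_t ≥ b). Since B_t ~ N(0, t), P(B_t ≥ 2.57) = 1 − Φ(2.57/√t) = 1 − Φ(2.57/√5.43) = 1 − Φ(1.1029) ≈ 0.13504. Doubling: P(τ_{2.57} ≤ 5.43) ≈ 2 · 0.13504 = 0.27008 ≈ 0.2701.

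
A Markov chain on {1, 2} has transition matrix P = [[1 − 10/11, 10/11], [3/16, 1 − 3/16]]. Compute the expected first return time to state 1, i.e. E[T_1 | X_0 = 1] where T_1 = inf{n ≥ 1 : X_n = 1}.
E[T_1 | X_0 = 1] = 1/π_1 = 193/33

For an irreducible recurrent Markov chain with stationary distribution π, E[T_i | X_0 = i] = 1/π_i (Kac's formula). Here π_1 = (3/16)/(10/11 + 3/16) = (3/16)/(193/176) = 33/193, so E[T_1 | X_0 = 1] = 1/π_1 = (10/11 + 3/16)/(3/16) = (193/176)/(3/16) = 193/33.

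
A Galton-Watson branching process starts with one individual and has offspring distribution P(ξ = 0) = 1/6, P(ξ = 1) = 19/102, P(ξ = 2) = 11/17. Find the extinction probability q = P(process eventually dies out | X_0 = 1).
q = 17/66

The pgf is f(s) = 1/6 + 19/102·s + 11/17·s². The extinction probability q is the smallest fixed point of f in [0, 1]. Setting s = f(s):
  11/17·s² + (19/102 − 1)·s + 1/6 = 0
  11/17·s² − (1/6 + 11/17)·s + 1/6 = 0
which factors as (s − 1)·(11/17·s − 1/6) = 0, giving roots s = 1 and s = (1/6)/(11/17) = 17/66.
Mean offspring μ = 19/102 + 2·11/17 = 151/102 > 1 (supercritical), so q < 1. The extinction probability is the smaller root: q = (1/6)/(11/17) = 17/66.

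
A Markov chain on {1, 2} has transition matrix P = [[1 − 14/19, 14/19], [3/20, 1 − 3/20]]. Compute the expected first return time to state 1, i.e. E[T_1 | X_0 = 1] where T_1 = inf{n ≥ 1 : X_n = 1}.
E[T_1 | X_0 = 1] = 1/π_1 = 337/57

For an irreducible recurrent Markov chain with stationary distribution π, E[T_i | X_0 = i] = 1/π_i (Kac's formula). Here π_1 = (3/20)/(14/19 + 3/20) = (3/20)/(337/380) = 57/337, so E[T_1 | X_0 = 1] = 1/π_1 = (14/19 + 3/20)/(3/20) = (337/380)/(3/20) = 337/57.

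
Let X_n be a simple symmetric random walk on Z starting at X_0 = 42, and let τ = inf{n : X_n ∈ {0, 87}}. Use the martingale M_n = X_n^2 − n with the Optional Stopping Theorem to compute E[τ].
E[τ] = 1890

M_n = X_n^2 − n is a martingale (since E[X_{n+1}^2 | F_n] = X_n^2 + 1). By OST (τ has finite mean in a bounded region), E[M_τ] = E[M_0] = X_0^2 − 0 = 42^2 = 1764. Also E[M_τ] = E[X_τ^2] − E[τ]. The walk exits at 0 or 87, with P(hit 87 first) = 42/87, so E[X_τ^2] = 87^2 · 42/87 + 0 = 3654. Thus E[τ] = E[X_τ^2] − E[M_τ] = 3654 − 1764 = 1890 = 42(87 − 42) = 1890.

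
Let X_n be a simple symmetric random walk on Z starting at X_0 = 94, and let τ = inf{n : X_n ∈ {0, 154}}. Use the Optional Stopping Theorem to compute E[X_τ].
E[X_τ] = 94

X_n is a martingale and τ is a bounded-mean stopping time (indeed τ is finite a.s. with bounded expectation since the walk is in a bounded region). By the OST, E[X_τ] = E[X_0] = 94. Equivalently: E[X_τ] = 154 · P(hit 154 first) + 0 · P(hit 0 first) = 154 · (94/154) = 94.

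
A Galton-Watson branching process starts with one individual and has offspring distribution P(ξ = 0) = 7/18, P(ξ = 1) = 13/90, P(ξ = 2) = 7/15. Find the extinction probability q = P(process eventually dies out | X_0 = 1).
q = 5/6

The pgf is f(s) = 7/18 + 13/90·s + 7/15·s². The extinction probability q is the smallest fixed point of f in [0, 1]. Setting s = f(s):
  7/15·s² + (13/90 − 1)·s + 7/18 = 0
  7/15·s² − (7/18 + 7/15)·s + 7/18 = 0
which factors as (s − 1)·(7/15·s − 7/18) = 0, giving roots s = 1 and s = (7/18)/(7/15) = 5/6.
Mean offspring μ = 13/90 + 2·7/15 = 97/90 > 1 (supercritical), so q < 1. The extinction probability is the smaller root: q = (7/18)/(7/15) = 5/6.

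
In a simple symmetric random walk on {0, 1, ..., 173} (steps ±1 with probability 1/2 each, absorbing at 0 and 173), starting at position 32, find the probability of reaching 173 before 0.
P(hit 173 before 0) = 32/173

Let u_k = P(hit 173 before 0 | start at k). Then u_0 = 0, u_173 = 1, and u_k = u_{k-1}/2 + u_{k+1}/2 for 1 ≤ k ≤ 172. This harmonic recurrence is solved by u_k = k/173, giving u_32 = 32/173.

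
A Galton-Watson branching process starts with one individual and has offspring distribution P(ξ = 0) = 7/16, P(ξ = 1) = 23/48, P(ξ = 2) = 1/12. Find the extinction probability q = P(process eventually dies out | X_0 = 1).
q = 1

Mean offspring μ = 0·7/16 + 1·23/48 + 2·1/12 = 31/48 ≤ 1. For μ ≤ 1 with offspring not concentrated at 1, the Galton-Watson process goes extinct almost surely, so q = 1.
(Algebraic check: The pgf is f(s) = 7/16 + 23/48·s + 1/12·s². The extinction probability q is the smallest fixed point of f in [0, 1]. Setting s = f(s):
  1/12·s² + (23/48 − 1)·s + 7/16 = 0
  1/12·s² − (7/16 + 1/12)·s + 7/16 = 0
which factors as (s − 1)·(1/12·s − 7/16) = 0, giving roots s = 1 and s = (7/16)/(1/12) = 21/4. Since 21/4 ≥ 1, the smallest root in [0, 1] is s = 1.)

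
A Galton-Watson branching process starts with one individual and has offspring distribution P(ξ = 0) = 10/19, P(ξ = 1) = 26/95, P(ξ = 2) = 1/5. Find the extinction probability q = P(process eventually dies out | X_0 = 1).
q = 1

Mean offspring μ = 0·10/19 + 1·26/95 + 2·1/5 = 64/95 ≤ 1. For μ ≤ 1 with offspring not concentrated at 1, the Galton-Watson process goes extinct almost surely, so q = 1.
(Algebraic check: The pgf is f(s) = 10/19 + 26/95·s + 1/5·s². The extinction probability q is the smallest fixed point of f in [0, 1]. Setting s = f(s):
  1/5·s² + (26/95 − 1)·s + 10/19 = 0
  1/5·s² − (10/19 + 1/5)·s + 10/19 = 0
which factors as (s − 1)·(1/5·s − 10/19) = 0, giving roots s = 1 and s = (10/19)/(1/5) = 50/19. Since 50/19 ≥ 1, the smallest root in [0, 1] is s = 1.)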